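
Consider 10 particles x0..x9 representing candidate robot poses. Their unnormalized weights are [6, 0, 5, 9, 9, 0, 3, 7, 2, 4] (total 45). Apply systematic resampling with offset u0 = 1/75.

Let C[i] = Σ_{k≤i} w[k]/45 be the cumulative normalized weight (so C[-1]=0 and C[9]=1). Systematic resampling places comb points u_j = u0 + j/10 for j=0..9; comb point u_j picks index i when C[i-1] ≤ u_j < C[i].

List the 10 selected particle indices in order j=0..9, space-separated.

0 0 2 3 3 4 4 7 7 9

C = [2/15, 2/15, 11/45, 4/9, 29/45, 29/45, 32/45, 13/15, 41/45, 1]
j=0: u_0=1/75 ∈ [0, 2/15) → index 0
j=1: u_1=17/150 ∈ [0, 2/15) → index 0
j=2: u_2=16/75 ∈ [2/15, 11/45) → index 2
j=3: u_3=47/150 ∈ [11/45, 4/9) → index 3
j=4: u_4=31/75 ∈ [11/45, 4/9) → index 3
j=5: u_5=77/150 ∈ [4/9, 29/45) → index 4
j=6: u_6=46/75 ∈ [4/9, 29/45) → index 4
j=7: u_7=107/150 ∈ [32/45, 13/15) → index 7
j=8: u_8=61/75 ∈ [32/45, 13/15) → index 7
j=9: u_9=137/150 ∈ [41/45, 1) → index 9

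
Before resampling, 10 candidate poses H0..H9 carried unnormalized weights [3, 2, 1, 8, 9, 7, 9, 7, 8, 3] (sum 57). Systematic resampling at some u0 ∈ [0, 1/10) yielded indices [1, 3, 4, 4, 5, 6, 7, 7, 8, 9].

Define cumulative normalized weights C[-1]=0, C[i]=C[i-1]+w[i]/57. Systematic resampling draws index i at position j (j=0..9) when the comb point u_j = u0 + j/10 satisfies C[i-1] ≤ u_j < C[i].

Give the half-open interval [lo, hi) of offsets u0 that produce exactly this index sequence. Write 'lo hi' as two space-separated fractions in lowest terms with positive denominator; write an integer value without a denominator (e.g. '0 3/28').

C = [1/19, 5/57, 2/19, 14/57, 23/57, 10/19, 13/19, 46/57, 18/19, 1]
j=0 picked index 1: u0 ∈ [1/19, 5/57)
j=1 picked index 3: u0 ∈ [1/190, 83/570)
j=2 picked index 4: u0 ∈ [13/285, 58/285)
j=3 picked index 4: u0 ∈ [-31/570, 59/570)
j=4 picked index 5: u0 ∈ [1/285, 12/95)
j=5 picked index 6: u0 ∈ [1/38, 7/38)
j=6 picked index 7: u0 ∈ [8/95, 59/285)
j=7 picked index 7: u0 ∈ [-3/190, 61/570)
j=8 picked index 8: u0 ∈ [2/285, 14/95)
j=9 picked index 9: u0 ∈ [9/190, 1/10)
intersection: [8/95, 5/57)

8/95 5/57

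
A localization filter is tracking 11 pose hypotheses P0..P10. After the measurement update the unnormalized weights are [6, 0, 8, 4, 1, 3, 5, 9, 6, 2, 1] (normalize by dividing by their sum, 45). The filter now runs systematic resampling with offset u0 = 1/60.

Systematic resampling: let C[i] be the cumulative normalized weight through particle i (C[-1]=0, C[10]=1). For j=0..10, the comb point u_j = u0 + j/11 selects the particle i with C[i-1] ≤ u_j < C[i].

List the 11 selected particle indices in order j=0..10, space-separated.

C = [2/15, 2/15, 14/45, 2/5, 19/45, 22/45, 3/5, 4/5, 14/15, 44/45, 1]
j=0: u_0=1/60 ∈ [0, 2/15) → index 0
j=1: u_1=71/660 ∈ [0, 2/15) → index 0
j=2: u_2=131/660 ∈ [2/15, 14/45) → index 2
j=3: u_3=191/660 ∈ [2/15, 14/45) → index 2
j=4: u_4=251/660 ∈ [14/45, 2/5) → index 3
j=5: u_5=311/660 ∈ [19/45, 22/45) → index 5
j=6: u_6=371/660 ∈ [22/45, 3/5) → index 6
j=7: u_7=431/660 ∈ [3/5, 4/5) → index 7
j=8: u_8=491/660 ∈ [3/5, 4/5) → index 7
j=9: u_9=551/660 ∈ [4/5, 14/15) → index 8
j=10: u_10=611/660 ∈ [4/5, 14/15) → index 8

0 0 2 2 3 5 6 7 7 8 8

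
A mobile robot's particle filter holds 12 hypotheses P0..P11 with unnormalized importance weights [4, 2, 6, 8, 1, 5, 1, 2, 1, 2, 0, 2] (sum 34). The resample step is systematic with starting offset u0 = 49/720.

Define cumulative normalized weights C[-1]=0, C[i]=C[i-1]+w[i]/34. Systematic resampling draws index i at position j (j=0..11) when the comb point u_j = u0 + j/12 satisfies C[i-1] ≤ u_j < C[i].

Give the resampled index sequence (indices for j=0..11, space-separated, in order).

C = [2/17, 3/17, 6/17, 10/17, 21/34, 13/17, 27/34, 29/34, 15/17, 16/17, 16/17, 1]
j=0: u_0=49/720 ∈ [0, 2/17) → index 0
j=1: u_1=109/720 ∈ [2/17, 3/17) → index 1
j=2: u_2=169/720 ∈ [3/17, 6/17) → index 2
j=3: u_3=229/720 ∈ [3/17, 6/17) → index 2
j=4: u_4=289/720 ∈ [6/17, 10/17) → index 3
j=5: u_5=349/720 ∈ [6/17, 10/17) → index 3
j=6: u_6=409/720 ∈ [6/17, 10/17) → index 3
j=7: u_7=469/720 ∈ [21/34, 13/17) → index 5
j=8: u_8=529/720 ∈ [21/34, 13/17) → index 5
j=9: u_9=589/720 ∈ [27/34, 29/34) → index 7
j=10: u_10=649/720 ∈ [15/17, 16/17) → index 9
j=11: u_11=709/720 ∈ [16/17, 1) → index 11

0 1 2 2 3 3 3 5 5 7 9 11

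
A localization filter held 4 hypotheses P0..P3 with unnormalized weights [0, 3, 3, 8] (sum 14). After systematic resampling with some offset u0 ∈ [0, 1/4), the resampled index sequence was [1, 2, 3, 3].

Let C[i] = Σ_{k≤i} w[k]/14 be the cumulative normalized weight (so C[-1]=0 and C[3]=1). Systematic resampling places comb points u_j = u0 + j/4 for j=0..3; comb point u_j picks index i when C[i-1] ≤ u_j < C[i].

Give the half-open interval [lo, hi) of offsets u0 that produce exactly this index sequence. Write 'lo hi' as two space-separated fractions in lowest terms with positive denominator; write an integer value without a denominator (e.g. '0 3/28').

C = [0, 3/14, 3/7, 1]
j=0 picked index 1: u0 ∈ [0, 3/14)
j=1 picked index 2: u0 ∈ [-1/28, 5/28)
j=2 picked index 3: u0 ∈ [-1/14, 1/2)
j=3 picked index 3: u0 ∈ [-9/28, 1/4)
intersection: [0, 5/28)

0 5/28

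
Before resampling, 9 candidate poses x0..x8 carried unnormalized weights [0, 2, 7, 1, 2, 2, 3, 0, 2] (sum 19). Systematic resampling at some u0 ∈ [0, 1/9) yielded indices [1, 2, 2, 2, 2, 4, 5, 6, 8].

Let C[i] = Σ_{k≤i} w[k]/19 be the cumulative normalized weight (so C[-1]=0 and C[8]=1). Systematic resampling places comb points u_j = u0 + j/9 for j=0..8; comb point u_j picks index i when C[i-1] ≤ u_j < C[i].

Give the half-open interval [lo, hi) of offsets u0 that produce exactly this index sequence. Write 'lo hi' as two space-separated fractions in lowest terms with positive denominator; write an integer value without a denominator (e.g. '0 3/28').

C = [0, 2/19, 9/19, 10/19, 12/19, 14/19, 17/19, 17/19, 1]
j=0 picked index 1: u0 ∈ [0, 2/19)
j=1 picked index 2: u0 ∈ [-1/171, 62/171)
j=2 picked index 2: u0 ∈ [-20/171, 43/171)
j=3 picked index 2: u0 ∈ [-13/57, 8/57)
j=4 picked index 2: u0 ∈ [-58/171, 5/171)
j=5 picked index 4: u0 ∈ [-5/171, 13/171)
j=6 picked index 5: u0 ∈ [-2/57, 4/57)
j=7 picked index 6: u0 ∈ [-7/171, 20/171)
j=8 picked index 8: u0 ∈ [1/171, 1/9)
intersection: [1/171, 5/171)

1/171 5/171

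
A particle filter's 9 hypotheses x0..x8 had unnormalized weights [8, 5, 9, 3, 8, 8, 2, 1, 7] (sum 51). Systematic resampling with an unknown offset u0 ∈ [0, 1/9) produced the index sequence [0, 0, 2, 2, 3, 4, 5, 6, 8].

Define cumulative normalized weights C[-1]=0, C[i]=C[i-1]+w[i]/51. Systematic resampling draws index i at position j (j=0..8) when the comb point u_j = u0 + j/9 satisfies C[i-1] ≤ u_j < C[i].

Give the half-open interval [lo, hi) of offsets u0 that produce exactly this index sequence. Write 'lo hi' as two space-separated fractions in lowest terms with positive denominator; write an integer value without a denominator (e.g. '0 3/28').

5/153 7/153

C = [8/51, 13/51, 22/51, 25/51, 11/17, 41/51, 43/51, 44/51, 1]
j=0 picked index 0: u0 ∈ [0, 8/51)
j=1 picked index 0: u0 ∈ [-1/9, 7/153)
j=2 picked index 2: u0 ∈ [5/153, 32/153)
j=3 picked index 2: u0 ∈ [-4/51, 5/51)
j=4 picked index 3: u0 ∈ [-2/153, 7/153)
j=5 picked index 4: u0 ∈ [-10/153, 14/153)
j=6 picked index 5: u0 ∈ [-1/51, 7/51)
j=7 picked index 6: u0 ∈ [4/153, 10/153)
j=8 picked index 8: u0 ∈ [-4/153, 1/9)
intersection: [5/153, 7/153)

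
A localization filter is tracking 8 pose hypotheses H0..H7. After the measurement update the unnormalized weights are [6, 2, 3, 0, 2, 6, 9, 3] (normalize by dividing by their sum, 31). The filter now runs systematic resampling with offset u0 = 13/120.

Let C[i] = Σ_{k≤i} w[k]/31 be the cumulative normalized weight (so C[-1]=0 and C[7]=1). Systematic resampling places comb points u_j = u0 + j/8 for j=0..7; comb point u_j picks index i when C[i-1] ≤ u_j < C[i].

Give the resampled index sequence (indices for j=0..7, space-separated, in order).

0 1 4 5 5 6 6 7

C = [6/31, 8/31, 11/31, 11/31, 13/31, 19/31, 28/31, 1]
j=0: u_0=13/120 ∈ [0, 6/31) → index 0
j=1: u_1=7/30 ∈ [6/31, 8/31) → index 1
j=2: u_2=43/120 ∈ [11/31, 13/31) → index 4
j=3: u_3=29/60 ∈ [13/31, 19/31) → index 5
j=4: u_4=73/120 ∈ [13/31, 19/31) → index 5
j=5: u_5=11/15 ∈ [19/31, 28/31) → index 6
j=6: u_6=103/120 ∈ [19/31, 28/31) → index 6
j=7: u_7=59/60 ∈ [28/31, 1) → index 7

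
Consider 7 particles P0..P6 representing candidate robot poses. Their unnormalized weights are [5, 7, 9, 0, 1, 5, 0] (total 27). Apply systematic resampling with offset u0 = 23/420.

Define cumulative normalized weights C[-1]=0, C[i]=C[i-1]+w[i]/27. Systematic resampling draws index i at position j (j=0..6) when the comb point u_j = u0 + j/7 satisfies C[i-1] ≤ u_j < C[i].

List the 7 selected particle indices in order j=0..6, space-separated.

0 1 1 2 2 2 5

C = [5/27, 4/9, 7/9, 7/9, 22/27, 1, 1]
j=0: u_0=23/420 ∈ [0, 5/27) → index 0
j=1: u_1=83/420 ∈ [5/27, 4/9) → index 1
j=2: u_2=143/420 ∈ [5/27, 4/9) → index 1
j=3: u_3=29/60 ∈ [4/9, 7/9) → index 2
j=4: u_4=263/420 ∈ [4/9, 7/9) → index 2
j=5: u_5=323/420 ∈ [4/9, 7/9) → index 2
j=6: u_6=383/420 ∈ [22/27, 1) → index 5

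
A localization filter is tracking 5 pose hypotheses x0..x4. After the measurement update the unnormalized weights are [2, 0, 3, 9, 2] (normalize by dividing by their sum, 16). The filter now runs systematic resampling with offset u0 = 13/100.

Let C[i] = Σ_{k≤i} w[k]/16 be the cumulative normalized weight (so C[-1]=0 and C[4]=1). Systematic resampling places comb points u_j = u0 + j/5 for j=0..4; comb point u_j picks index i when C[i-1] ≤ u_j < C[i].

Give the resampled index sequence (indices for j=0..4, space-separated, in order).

C = [1/8, 1/8, 5/16, 7/8, 1]
j=0: u_0=13/100 ∈ [1/8, 5/16) → index 2
j=1: u_1=33/100 ∈ [5/16, 7/8) → index 3
j=2: u_2=53/100 ∈ [5/16, 7/8) → index 3
j=3: u_3=73/100 ∈ [5/16, 7/8) → index 3
j=4: u_4=93/100 ∈ [7/8, 1) → index 4

2 3 3 3 4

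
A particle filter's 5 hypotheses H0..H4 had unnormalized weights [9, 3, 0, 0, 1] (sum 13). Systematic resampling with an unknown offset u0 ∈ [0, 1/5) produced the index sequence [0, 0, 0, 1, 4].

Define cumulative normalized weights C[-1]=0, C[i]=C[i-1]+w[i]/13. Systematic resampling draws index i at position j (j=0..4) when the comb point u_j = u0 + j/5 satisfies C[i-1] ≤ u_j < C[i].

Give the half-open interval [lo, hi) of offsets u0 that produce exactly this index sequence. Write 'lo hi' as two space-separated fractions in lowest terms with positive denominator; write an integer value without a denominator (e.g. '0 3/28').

8/65 1/5

C = [9/13, 12/13, 12/13, 12/13, 1]
j=0 picked index 0: u0 ∈ [0, 9/13)
j=1 picked index 0: u0 ∈ [-1/5, 32/65)
j=2 picked index 0: u0 ∈ [-2/5, 19/65)
j=3 picked index 1: u0 ∈ [6/65, 21/65)
j=4 picked index 4: u0 ∈ [8/65, 1/5)
intersection: [8/65, 1/5)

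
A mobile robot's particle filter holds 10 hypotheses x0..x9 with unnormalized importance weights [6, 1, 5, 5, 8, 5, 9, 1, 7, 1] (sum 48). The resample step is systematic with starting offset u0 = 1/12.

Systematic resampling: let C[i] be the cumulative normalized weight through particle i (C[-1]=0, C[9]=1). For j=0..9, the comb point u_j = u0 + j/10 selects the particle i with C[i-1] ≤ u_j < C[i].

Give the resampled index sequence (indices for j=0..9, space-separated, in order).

C = [1/8, 7/48, 1/4, 17/48, 25/48, 5/8, 13/16, 5/6, 47/48, 1]
j=0: u_0=1/12 ∈ [0, 1/8) → index 0
j=1: u_1=11/60 ∈ [7/48, 1/4) → index 2
j=2: u_2=17/60 ∈ [1/4, 17/48) → index 3
j=3: u_3=23/60 ∈ [17/48, 25/48) → index 4
j=4: u_4=29/60 ∈ [17/48, 25/48) → index 4
j=5: u_5=7/12 ∈ [25/48, 5/8) → index 5
j=6: u_6=41/60 ∈ [5/8, 13/16) → index 6
j=7: u_7=47/60 ∈ [5/8, 13/16) → index 6
j=8: u_8=53/60 ∈ [5/6, 47/48) → index 8
j=9: u_9=59/60 ∈ [47/48, 1) → index 9

0 2 3 4 4 5 6 6 8 9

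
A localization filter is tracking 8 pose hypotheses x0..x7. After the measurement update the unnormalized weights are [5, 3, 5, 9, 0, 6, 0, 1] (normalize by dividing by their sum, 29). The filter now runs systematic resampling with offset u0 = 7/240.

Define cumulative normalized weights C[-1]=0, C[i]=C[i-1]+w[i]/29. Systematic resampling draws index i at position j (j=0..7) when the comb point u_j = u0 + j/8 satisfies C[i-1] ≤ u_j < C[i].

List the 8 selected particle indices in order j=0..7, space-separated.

C = [5/29, 8/29, 13/29, 22/29, 22/29, 28/29, 28/29, 1]
j=0: u_0=7/240 ∈ [0, 5/29) → index 0
j=1: u_1=37/240 ∈ [0, 5/29) → index 0
j=2: u_2=67/240 ∈ [8/29, 13/29) → index 2
j=3: u_3=97/240 ∈ [8/29, 13/29) → index 2
j=4: u_4=127/240 ∈ [13/29, 22/29) → index 3
j=5: u_5=157/240 ∈ [13/29, 22/29) → index 3
j=6: u_6=187/240 ∈ [22/29, 28/29) → index 5
j=7: u_7=217/240 ∈ [22/29, 28/29) → index 5

0 0 2 2 3 3 5 5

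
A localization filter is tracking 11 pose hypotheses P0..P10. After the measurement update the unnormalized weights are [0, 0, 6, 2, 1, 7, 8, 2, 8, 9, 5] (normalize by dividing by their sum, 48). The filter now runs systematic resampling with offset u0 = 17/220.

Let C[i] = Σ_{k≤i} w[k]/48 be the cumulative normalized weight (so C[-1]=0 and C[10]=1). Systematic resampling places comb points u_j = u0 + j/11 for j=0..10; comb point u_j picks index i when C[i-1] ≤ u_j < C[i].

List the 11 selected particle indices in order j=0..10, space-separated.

2 4 5 6 6 7 8 9 9 9 10

C = [0, 0, 1/8, 1/6, 3/16, 1/3, 1/2, 13/24, 17/24, 43/48, 1]
j=0: u_0=17/220 ∈ [0, 1/8) → index 2
j=1: u_1=37/220 ∈ [1/6, 3/16) → index 4
j=2: u_2=57/220 ∈ [3/16, 1/3) → index 5
j=3: u_3=7/20 ∈ [1/3, 1/2) → index 6
j=4: u_4=97/220 ∈ [1/3, 1/2) → index 6
j=5: u_5=117/220 ∈ [1/2, 13/24) → index 7
j=6: u_6=137/220 ∈ [13/24, 17/24) → index 8
j=7: u_7=157/220 ∈ [17/24, 43/48) → index 9
j=8: u_8=177/220 ∈ [17/24, 43/48) → index 9
j=9: u_9=197/220 ∈ [17/24, 43/48) → index 9
j=10: u_10=217/220 ∈ [43/48, 1) → index 10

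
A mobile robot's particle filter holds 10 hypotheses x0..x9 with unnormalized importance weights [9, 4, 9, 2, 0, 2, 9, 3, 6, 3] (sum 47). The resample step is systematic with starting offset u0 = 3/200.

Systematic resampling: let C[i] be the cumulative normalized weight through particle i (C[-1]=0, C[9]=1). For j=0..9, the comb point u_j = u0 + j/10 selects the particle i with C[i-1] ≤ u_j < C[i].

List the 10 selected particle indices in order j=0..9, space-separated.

C = [9/47, 13/47, 22/47, 24/47, 24/47, 26/47, 35/47, 38/47, 44/47, 1]
j=0: u_0=3/200 ∈ [0, 9/47) → index 0
j=1: u_1=23/200 ∈ [0, 9/47) → index 0
j=2: u_2=43/200 ∈ [9/47, 13/47) → index 1
j=3: u_3=63/200 ∈ [13/47, 22/47) → index 2
j=4: u_4=83/200 ∈ [13/47, 22/47) → index 2
j=5: u_5=103/200 ∈ [24/47, 26/47) → index 5
j=6: u_6=123/200 ∈ [26/47, 35/47) → index 6
j=7: u_7=143/200 ∈ [26/47, 35/47) → index 6
j=8: u_8=163/200 ∈ [38/47, 44/47) → index 8
j=9: u_9=183/200 ∈ [38/47, 44/47) → index 8

0 0 1 2 2 5 6 6 8 8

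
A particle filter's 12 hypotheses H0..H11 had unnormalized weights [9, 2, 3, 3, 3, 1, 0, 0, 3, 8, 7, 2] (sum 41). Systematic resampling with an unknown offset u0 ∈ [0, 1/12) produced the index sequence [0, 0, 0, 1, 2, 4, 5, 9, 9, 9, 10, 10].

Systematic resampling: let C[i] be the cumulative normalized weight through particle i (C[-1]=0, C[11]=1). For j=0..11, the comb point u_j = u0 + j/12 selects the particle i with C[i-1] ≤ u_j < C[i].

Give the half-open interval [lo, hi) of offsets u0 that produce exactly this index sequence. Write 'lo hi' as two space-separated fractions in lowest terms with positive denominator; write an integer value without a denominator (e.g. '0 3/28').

C = [9/41, 11/41, 14/41, 17/41, 20/41, 21/41, 21/41, 21/41, 24/41, 32/41, 39/41, 1]
j=0 picked index 0: u0 ∈ [0, 9/41)
j=1 picked index 0: u0 ∈ [-1/12, 67/492)
j=2 picked index 0: u0 ∈ [-1/6, 13/246)
j=3 picked index 1: u0 ∈ [-5/164, 3/164)
j=4 picked index 2: u0 ∈ [-8/123, 1/123)
j=5 picked index 4: u0 ∈ [-1/492, 35/492)
j=6 picked index 5: u0 ∈ [-1/82, 1/82)
j=7 picked index 9: u0 ∈ [1/492, 97/492)
j=8 picked index 9: u0 ∈ [-10/123, 14/123)
j=9 picked index 9: u0 ∈ [-27/164, 5/164)
j=10 picked index 10: u0 ∈ [-13/246, 29/246)
j=11 picked index 10: u0 ∈ [-67/492, 17/492)
intersection: [1/492, 1/123)

1/492 1/123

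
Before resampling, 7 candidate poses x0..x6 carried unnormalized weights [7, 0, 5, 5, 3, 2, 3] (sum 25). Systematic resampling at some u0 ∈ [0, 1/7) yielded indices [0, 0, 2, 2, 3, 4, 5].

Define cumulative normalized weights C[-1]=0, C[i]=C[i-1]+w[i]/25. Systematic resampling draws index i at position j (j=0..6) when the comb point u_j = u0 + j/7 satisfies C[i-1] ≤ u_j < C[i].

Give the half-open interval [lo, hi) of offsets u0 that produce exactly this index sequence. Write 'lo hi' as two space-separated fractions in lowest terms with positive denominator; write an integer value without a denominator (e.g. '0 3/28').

C = [7/25, 7/25, 12/25, 17/25, 4/5, 22/25, 1]
j=0 picked index 0: u0 ∈ [0, 7/25)
j=1 picked index 0: u0 ∈ [-1/7, 24/175)
j=2 picked index 2: u0 ∈ [-1/175, 34/175)
j=3 picked index 2: u0 ∈ [-26/175, 9/175)
j=4 picked index 3: u0 ∈ [-16/175, 19/175)
j=5 picked index 4: u0 ∈ [-6/175, 3/35)
j=6 picked index 5: u0 ∈ [-2/35, 4/175)
intersection: [0, 4/175)

0 4/175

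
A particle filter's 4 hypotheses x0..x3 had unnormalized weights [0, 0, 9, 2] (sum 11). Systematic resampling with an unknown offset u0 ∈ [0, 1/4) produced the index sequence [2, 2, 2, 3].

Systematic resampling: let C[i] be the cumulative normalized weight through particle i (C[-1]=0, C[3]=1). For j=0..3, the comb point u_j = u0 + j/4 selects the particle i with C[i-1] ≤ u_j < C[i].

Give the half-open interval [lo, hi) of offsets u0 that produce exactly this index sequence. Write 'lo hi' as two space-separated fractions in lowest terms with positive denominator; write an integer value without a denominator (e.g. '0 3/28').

C = [0, 0, 9/11, 1]
j=0 picked index 2: u0 ∈ [0, 9/11)
j=1 picked index 2: u0 ∈ [-1/4, 25/44)
j=2 picked index 2: u0 ∈ [-1/2, 7/22)
j=3 picked index 3: u0 ∈ [3/44, 1/4)
intersection: [3/44, 1/4)

3/44 1/4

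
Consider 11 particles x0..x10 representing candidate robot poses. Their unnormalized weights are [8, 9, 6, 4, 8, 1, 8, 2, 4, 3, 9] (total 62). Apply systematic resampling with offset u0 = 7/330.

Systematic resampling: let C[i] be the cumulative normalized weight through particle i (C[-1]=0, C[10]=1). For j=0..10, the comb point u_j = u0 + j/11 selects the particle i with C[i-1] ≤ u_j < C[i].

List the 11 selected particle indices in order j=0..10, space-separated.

0 0 1 2 3 4 5 6 8 9 10

C = [4/31, 17/62, 23/62, 27/62, 35/62, 18/31, 22/31, 23/31, 25/31, 53/62, 1]
j=0: u_0=7/330 ∈ [0, 4/31) → index 0
j=1: u_1=37/330 ∈ [0, 4/31) → index 0
j=2: u_2=67/330 ∈ [4/31, 17/62) → index 1
j=3: u_3=97/330 ∈ [17/62, 23/62) → index 2
j=4: u_4=127/330 ∈ [23/62, 27/62) → index 3
j=5: u_5=157/330 ∈ [27/62, 35/62) → index 4
j=6: u_6=17/30 ∈ [35/62, 18/31) → index 5
j=7: u_7=217/330 ∈ [18/31, 22/31) → index 6
j=8: u_8=247/330 ∈ [23/31, 25/31) → index 8
j=9: u_9=277/330 ∈ [25/31, 53/62) → index 9
j=10: u_10=307/330 ∈ [53/62, 1) → index 10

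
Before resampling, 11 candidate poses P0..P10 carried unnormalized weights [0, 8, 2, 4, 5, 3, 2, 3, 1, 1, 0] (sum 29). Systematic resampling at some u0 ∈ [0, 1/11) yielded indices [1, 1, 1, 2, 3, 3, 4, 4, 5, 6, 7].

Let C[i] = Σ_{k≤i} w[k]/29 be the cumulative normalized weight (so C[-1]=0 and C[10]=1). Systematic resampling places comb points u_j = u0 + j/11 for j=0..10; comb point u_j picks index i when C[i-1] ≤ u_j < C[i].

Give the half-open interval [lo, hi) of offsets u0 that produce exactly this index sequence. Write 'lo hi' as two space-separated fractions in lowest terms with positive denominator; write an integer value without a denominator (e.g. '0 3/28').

C = [0, 8/29, 10/29, 14/29, 19/29, 22/29, 24/29, 27/29, 28/29, 1, 1]
j=0 picked index 1: u0 ∈ [0, 8/29)
j=1 picked index 1: u0 ∈ [-1/11, 59/319)
j=2 picked index 1: u0 ∈ [-2/11, 30/319)
j=3 picked index 2: u0 ∈ [1/319, 23/319)
j=4 picked index 3: u0 ∈ [-6/319, 38/319)
j=5 picked index 3: u0 ∈ [-35/319, 9/319)
j=6 picked index 4: u0 ∈ [-20/319, 35/319)
j=7 picked index 4: u0 ∈ [-49/319, 6/319)
j=8 picked index 5: u0 ∈ [-23/319, 10/319)
j=9 picked index 6: u0 ∈ [-19/319, 3/319)
j=10 picked index 7: u0 ∈ [-26/319, 7/319)
intersection: [1/319, 3/319)

1/319 3/319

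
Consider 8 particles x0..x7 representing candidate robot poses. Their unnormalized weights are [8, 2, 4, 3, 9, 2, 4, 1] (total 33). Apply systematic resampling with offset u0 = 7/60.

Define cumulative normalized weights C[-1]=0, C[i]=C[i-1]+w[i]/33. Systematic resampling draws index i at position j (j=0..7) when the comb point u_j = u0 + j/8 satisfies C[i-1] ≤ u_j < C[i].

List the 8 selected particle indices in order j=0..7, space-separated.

C = [8/33, 10/33, 14/33, 17/33, 26/33, 28/33, 32/33, 1]
j=0: u_0=7/60 ∈ [0, 8/33) → index 0
j=1: u_1=29/120 ∈ [0, 8/33) → index 0
j=2: u_2=11/30 ∈ [10/33, 14/33) → index 2
j=3: u_3=59/120 ∈ [14/33, 17/33) → index 3
j=4: u_4=37/60 ∈ [17/33, 26/33) → index 4
j=5: u_5=89/120 ∈ [17/33, 26/33) → index 4
j=6: u_6=13/15 ∈ [28/33, 32/33) → index 6
j=7: u_7=119/120 ∈ [32/33, 1) → index 7

0 0 2 3 4 4 6 7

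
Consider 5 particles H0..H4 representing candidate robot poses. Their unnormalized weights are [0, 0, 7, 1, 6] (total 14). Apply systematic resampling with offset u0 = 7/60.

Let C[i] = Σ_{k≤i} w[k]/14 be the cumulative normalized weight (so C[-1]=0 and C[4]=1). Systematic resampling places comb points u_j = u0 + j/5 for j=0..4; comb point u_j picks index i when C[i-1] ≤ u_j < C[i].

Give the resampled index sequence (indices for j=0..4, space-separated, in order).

C = [0, 0, 1/2, 4/7, 1]
j=0: u_0=7/60 ∈ [0, 1/2) → index 2
j=1: u_1=19/60 ∈ [0, 1/2) → index 2
j=2: u_2=31/60 ∈ [1/2, 4/7) → index 3
j=3: u_3=43/60 ∈ [4/7, 1) → index 4
j=4: u_4=11/12 ∈ [4/7, 1) → index 4

2 2 3 4 4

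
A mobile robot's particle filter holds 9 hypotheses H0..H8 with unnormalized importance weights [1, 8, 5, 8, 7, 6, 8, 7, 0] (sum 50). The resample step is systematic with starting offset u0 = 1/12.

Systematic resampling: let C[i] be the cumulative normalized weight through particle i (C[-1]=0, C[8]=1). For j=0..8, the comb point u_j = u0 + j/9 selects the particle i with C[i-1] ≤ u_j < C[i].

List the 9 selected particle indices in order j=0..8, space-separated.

C = [1/50, 9/50, 7/25, 11/25, 29/50, 7/10, 43/50, 1, 1]
j=0: u_0=1/12 ∈ [1/50, 9/50) → index 1
j=1: u_1=7/36 ∈ [9/50, 7/25) → index 2
j=2: u_2=11/36 ∈ [7/25, 11/25) → index 3
j=3: u_3=5/12 ∈ [7/25, 11/25) → index 3
j=4: u_4=19/36 ∈ [11/25, 29/50) → index 4
j=5: u_5=23/36 ∈ [29/50, 7/10) → index 5
j=6: u_6=3/4 ∈ [7/10, 43/50) → index 6
j=7: u_7=31/36 ∈ [43/50, 1) → index 7
j=8: u_8=35/36 ∈ [43/50, 1) → index 7

1 2 3 3 4 5 6 7 7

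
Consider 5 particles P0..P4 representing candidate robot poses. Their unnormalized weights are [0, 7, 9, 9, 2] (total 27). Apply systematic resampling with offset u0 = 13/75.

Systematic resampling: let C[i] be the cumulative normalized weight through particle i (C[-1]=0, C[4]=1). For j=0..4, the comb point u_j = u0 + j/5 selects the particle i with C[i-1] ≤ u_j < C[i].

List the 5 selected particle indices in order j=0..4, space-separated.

C = [0, 7/27, 16/27, 25/27, 1]
j=0: u_0=13/75 ∈ [0, 7/27) → index 1
j=1: u_1=28/75 ∈ [7/27, 16/27) → index 2
j=2: u_2=43/75 ∈ [7/27, 16/27) → index 2
j=3: u_3=58/75 ∈ [16/27, 25/27) → index 3
j=4: u_4=73/75 ∈ [25/27, 1) → index 4

1 2 2 3 4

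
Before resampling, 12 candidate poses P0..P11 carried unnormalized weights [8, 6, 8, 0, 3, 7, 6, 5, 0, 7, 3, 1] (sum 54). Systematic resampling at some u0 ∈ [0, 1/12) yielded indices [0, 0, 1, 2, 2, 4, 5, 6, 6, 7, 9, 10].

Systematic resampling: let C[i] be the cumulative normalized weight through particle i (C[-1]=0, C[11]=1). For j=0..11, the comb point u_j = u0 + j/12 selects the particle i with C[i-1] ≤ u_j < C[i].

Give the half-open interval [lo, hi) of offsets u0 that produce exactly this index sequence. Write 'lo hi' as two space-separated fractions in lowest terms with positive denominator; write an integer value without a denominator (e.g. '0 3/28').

C = [4/27, 7/27, 11/27, 11/27, 25/54, 16/27, 19/27, 43/54, 43/54, 25/27, 53/54, 1]
j=0 picked index 0: u0 ∈ [0, 4/27)
j=1 picked index 0: u0 ∈ [-1/12, 7/108)
j=2 picked index 1: u0 ∈ [-1/54, 5/54)
j=3 picked index 2: u0 ∈ [1/108, 17/108)
j=4 picked index 2: u0 ∈ [-2/27, 2/27)
j=5 picked index 4: u0 ∈ [-1/108, 5/108)
j=6 picked index 5: u0 ∈ [-1/27, 5/54)
j=7 picked index 6: u0 ∈ [1/108, 13/108)
j=8 picked index 6: u0 ∈ [-2/27, 1/27)
j=9 picked index 7: u0 ∈ [-5/108, 5/108)
j=10 picked index 9: u0 ∈ [-1/27, 5/54)
j=11 picked index 10: u0 ∈ [1/108, 7/108)
intersection: [1/108, 1/27)

1/108 1/27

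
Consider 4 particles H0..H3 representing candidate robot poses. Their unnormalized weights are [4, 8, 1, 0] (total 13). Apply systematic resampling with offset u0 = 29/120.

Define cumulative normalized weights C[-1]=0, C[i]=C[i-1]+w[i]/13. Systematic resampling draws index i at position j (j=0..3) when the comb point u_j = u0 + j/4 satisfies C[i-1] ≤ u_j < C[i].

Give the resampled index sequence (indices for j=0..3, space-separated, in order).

0 1 1 2

C = [4/13, 12/13, 1, 1]
j=0: u_0=29/120 ∈ [0, 4/13) → index 0
j=1: u_1=59/120 ∈ [4/13, 12/13) → index 1
j=2: u_2=89/120 ∈ [4/13, 12/13) → index 1
j=3: u_3=119/120 ∈ [12/13, 1) → index 2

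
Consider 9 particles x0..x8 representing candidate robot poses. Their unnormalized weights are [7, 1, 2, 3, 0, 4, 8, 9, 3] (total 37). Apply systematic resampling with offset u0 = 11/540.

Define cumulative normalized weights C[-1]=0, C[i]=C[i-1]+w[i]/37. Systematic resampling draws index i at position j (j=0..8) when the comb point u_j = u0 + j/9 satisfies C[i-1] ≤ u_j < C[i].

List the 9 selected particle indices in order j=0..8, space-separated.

C = [7/37, 8/37, 10/37, 13/37, 13/37, 17/37, 25/37, 34/37, 1]
j=0: u_0=11/540 ∈ [0, 7/37) → index 0
j=1: u_1=71/540 ∈ [0, 7/37) → index 0
j=2: u_2=131/540 ∈ [8/37, 10/37) → index 2
j=3: u_3=191/540 ∈ [13/37, 17/37) → index 5
j=4: u_4=251/540 ∈ [17/37, 25/37) → index 6
j=5: u_5=311/540 ∈ [17/37, 25/37) → index 6
j=6: u_6=371/540 ∈ [25/37, 34/37) → index 7
j=7: u_7=431/540 ∈ [25/37, 34/37) → index 7
j=8: u_8=491/540 ∈ [25/37, 34/37) → index 7

0 0 2 5 6 6 7 7 7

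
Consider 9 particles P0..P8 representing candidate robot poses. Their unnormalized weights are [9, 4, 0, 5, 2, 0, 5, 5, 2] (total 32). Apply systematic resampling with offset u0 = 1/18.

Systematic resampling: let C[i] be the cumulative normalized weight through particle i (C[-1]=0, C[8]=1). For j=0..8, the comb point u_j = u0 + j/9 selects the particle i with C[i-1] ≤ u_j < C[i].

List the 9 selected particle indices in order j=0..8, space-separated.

C = [9/32, 13/32, 13/32, 9/16, 5/8, 5/8, 25/32, 15/16, 1]
j=0: u_0=1/18 ∈ [0, 9/32) → index 0
j=1: u_1=1/6 ∈ [0, 9/32) → index 0
j=2: u_2=5/18 ∈ [0, 9/32) → index 0
j=3: u_3=7/18 ∈ [9/32, 13/32) → index 1
j=4: u_4=1/2 ∈ [13/32, 9/16) → index 3
j=5: u_5=11/18 ∈ [9/16, 5/8) → index 4
j=6: u_6=13/18 ∈ [5/8, 25/32) → index 6
j=7: u_7=5/6 ∈ [25/32, 15/16) → index 7
j=8: u_8=17/18 ∈ [15/16, 1) → index 8

0 0 0 1 3 4 6 7 8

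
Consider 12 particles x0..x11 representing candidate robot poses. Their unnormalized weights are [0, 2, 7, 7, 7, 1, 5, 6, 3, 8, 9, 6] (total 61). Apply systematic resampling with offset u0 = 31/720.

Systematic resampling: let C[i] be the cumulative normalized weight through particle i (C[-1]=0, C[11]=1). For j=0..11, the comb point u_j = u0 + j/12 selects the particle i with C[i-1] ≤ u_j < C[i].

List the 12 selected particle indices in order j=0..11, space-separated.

C = [0, 2/61, 9/61, 16/61, 23/61, 24/61, 29/61, 35/61, 38/61, 46/61, 55/61, 1]
j=0: u_0=31/720 ∈ [2/61, 9/61) → index 2
j=1: u_1=91/720 ∈ [2/61, 9/61) → index 2
j=2: u_2=151/720 ∈ [9/61, 16/61) → index 3
j=3: u_3=211/720 ∈ [16/61, 23/61) → index 4
j=4: u_4=271/720 ∈ [16/61, 23/61) → index 4
j=5: u_5=331/720 ∈ [24/61, 29/61) → index 6
j=6: u_6=391/720 ∈ [29/61, 35/61) → index 7
j=7: u_7=451/720 ∈ [38/61, 46/61) → index 9
j=8: u_8=511/720 ∈ [38/61, 46/61) → index 9
j=9: u_9=571/720 ∈ [46/61, 55/61) → index 10
j=10: u_10=631/720 ∈ [46/61, 55/61) → index 10
j=11: u_11=691/720 ∈ [55/61, 1) → index 11

2 2 3 4 4 6 7 9 9 10 10 11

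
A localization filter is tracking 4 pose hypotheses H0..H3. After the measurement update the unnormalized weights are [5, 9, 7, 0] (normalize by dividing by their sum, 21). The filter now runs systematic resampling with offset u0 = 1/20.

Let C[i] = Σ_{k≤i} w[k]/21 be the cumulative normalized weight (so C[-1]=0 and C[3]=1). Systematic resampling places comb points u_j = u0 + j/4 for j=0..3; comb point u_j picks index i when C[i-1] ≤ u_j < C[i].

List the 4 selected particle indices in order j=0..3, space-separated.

C = [5/21, 2/3, 1, 1]
j=0: u_0=1/20 ∈ [0, 5/21) → index 0
j=1: u_1=3/10 ∈ [5/21, 2/3) → index 1
j=2: u_2=11/20 ∈ [5/21, 2/3) → index 1
j=3: u_3=4/5 ∈ [2/3, 1) → index 2

0 1 1 2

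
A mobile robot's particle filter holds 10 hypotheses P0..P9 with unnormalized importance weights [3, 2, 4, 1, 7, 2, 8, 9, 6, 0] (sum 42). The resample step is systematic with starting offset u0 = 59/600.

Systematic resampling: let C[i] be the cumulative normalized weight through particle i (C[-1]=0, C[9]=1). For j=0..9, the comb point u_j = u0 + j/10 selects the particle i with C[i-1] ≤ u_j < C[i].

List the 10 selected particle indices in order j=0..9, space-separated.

1 2 4 4 6 6 7 7 8 8

C = [1/14, 5/42, 3/14, 5/21, 17/42, 19/42, 9/14, 6/7, 1, 1]
j=0: u_0=59/600 ∈ [1/14, 5/42) → index 1
j=1: u_1=119/600 ∈ [5/42, 3/14) → index 2
j=2: u_2=179/600 ∈ [5/21, 17/42) → index 4
j=3: u_3=239/600 ∈ [5/21, 17/42) → index 4
j=4: u_4=299/600 ∈ [19/42, 9/14) → index 6
j=5: u_5=359/600 ∈ [19/42, 9/14) → index 6
j=6: u_6=419/600 ∈ [9/14, 6/7) → index 7
j=7: u_7=479/600 ∈ [9/14, 6/7) → index 7
j=8: u_8=539/600 ∈ [6/7, 1) → index 8
j=9: u_9=599/600 ∈ [6/7, 1) → index 8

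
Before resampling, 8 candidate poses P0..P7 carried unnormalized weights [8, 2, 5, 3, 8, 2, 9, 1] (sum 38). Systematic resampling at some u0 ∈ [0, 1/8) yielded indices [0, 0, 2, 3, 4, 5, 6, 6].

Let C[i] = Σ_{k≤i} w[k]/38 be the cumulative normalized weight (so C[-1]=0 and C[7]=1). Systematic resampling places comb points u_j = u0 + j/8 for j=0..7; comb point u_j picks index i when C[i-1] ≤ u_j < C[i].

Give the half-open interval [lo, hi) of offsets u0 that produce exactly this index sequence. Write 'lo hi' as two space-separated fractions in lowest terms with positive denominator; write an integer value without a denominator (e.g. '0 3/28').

9/152 13/152

C = [4/19, 5/19, 15/38, 9/19, 13/19, 14/19, 37/38, 1]
j=0 picked index 0: u0 ∈ [0, 4/19)
j=1 picked index 0: u0 ∈ [-1/8, 13/152)
j=2 picked index 2: u0 ∈ [1/76, 11/76)
j=3 picked index 3: u0 ∈ [3/152, 15/152)
j=4 picked index 4: u0 ∈ [-1/38, 7/38)
j=5 picked index 5: u0 ∈ [9/152, 17/152)
j=6 picked index 6: u0 ∈ [-1/76, 17/76)
j=7 picked index 6: u0 ∈ [-21/152, 15/152)
intersection: [9/152, 13/152)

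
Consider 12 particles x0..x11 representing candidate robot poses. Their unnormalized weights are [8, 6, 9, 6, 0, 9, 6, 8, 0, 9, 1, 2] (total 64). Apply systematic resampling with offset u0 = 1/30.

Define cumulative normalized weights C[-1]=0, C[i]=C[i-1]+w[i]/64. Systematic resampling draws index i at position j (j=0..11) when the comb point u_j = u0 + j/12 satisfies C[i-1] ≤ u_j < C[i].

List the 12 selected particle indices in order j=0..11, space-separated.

0 0 1 2 3 3 5 6 7 7 9 9

C = [1/8, 7/32, 23/64, 29/64, 29/64, 19/32, 11/16, 13/16, 13/16, 61/64, 31/32, 1]
j=0: u_0=1/30 ∈ [0, 1/8) → index 0
j=1: u_1=7/60 ∈ [0, 1/8) → index 0
j=2: u_2=1/5 ∈ [1/8, 7/32) → index 1
j=3: u_3=17/60 ∈ [7/32, 23/64) → index 2
j=4: u_4=11/30 ∈ [23/64, 29/64) → index 3
j=5: u_5=9/20 ∈ [23/64, 29/64) → index 3
j=6: u_6=8/15 ∈ [29/64, 19/32) → index 5
j=7: u_7=37/60 ∈ [19/32, 11/16) → index 6
j=8: u_8=7/10 ∈ [11/16, 13/16) → index 7
j=9: u_9=47/60 ∈ [11/16, 13/16) → index 7
j=10: u_10=13/15 ∈ [13/16, 61/64) → index 9
j=11: u_11=19/20 ∈ [13/16, 61/64) → index 9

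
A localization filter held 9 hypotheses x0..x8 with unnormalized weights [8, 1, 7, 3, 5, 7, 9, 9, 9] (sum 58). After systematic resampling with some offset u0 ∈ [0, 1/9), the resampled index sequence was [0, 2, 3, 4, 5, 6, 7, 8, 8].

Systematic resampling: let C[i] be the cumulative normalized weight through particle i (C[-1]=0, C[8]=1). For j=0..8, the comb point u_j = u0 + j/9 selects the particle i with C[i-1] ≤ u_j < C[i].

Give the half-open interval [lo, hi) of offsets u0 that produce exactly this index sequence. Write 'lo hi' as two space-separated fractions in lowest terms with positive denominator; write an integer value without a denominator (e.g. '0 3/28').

35/522 7/87

C = [4/29, 9/58, 8/29, 19/58, 12/29, 31/58, 20/29, 49/58, 1]
j=0 picked index 0: u0 ∈ [0, 4/29)
j=1 picked index 2: u0 ∈ [23/522, 43/261)
j=2 picked index 3: u0 ∈ [14/261, 55/522)
j=3 picked index 4: u0 ∈ [-1/174, 7/87)
j=4 picked index 5: u0 ∈ [-8/261, 47/522)
j=5 picked index 6: u0 ∈ [-11/522, 35/261)
j=6 picked index 7: u0 ∈ [2/87, 31/174)
j=7 picked index 8: u0 ∈ [35/522, 2/9)
j=8 picked index 8: u0 ∈ [-23/522, 1/9)
intersection: [35/522, 7/87)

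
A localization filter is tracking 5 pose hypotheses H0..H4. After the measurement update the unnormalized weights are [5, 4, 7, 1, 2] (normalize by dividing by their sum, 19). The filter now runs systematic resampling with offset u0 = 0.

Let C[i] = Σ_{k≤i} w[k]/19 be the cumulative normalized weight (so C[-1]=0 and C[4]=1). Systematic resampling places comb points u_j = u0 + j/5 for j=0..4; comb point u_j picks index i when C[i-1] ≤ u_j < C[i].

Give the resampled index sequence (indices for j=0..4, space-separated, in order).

0 0 1 2 2

C = [5/19, 9/19, 16/19, 17/19, 1]
j=0: u_0=0 ∈ [0, 5/19) → index 0
j=1: u_1=1/5 ∈ [0, 5/19) → index 0
j=2: u_2=2/5 ∈ [5/19, 9/19) → index 1
j=3: u_3=3/5 ∈ [9/19, 16/19) → index 2
j=4: u_4=4/5 ∈ [9/19, 16/19) → index 2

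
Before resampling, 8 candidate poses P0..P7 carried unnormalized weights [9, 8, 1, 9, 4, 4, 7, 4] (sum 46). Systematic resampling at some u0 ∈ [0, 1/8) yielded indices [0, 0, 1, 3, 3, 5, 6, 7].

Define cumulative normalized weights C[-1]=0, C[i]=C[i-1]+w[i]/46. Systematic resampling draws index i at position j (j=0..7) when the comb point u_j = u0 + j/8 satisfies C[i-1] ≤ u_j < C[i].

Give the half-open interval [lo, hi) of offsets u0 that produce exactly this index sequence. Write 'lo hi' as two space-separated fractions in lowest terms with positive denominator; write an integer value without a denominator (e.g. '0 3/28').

9/184 13/184

C = [9/46, 17/46, 9/23, 27/46, 31/46, 35/46, 21/23, 1]
j=0 picked index 0: u0 ∈ [0, 9/46)
j=1 picked index 0: u0 ∈ [-1/8, 13/184)
j=2 picked index 1: u0 ∈ [-5/92, 11/92)
j=3 picked index 3: u0 ∈ [3/184, 39/184)
j=4 picked index 3: u0 ∈ [-5/46, 2/23)
j=5 picked index 5: u0 ∈ [9/184, 25/184)
j=6 picked index 6: u0 ∈ [1/92, 15/92)
j=7 picked index 7: u0 ∈ [7/184, 1/8)
intersection: [9/184, 13/184)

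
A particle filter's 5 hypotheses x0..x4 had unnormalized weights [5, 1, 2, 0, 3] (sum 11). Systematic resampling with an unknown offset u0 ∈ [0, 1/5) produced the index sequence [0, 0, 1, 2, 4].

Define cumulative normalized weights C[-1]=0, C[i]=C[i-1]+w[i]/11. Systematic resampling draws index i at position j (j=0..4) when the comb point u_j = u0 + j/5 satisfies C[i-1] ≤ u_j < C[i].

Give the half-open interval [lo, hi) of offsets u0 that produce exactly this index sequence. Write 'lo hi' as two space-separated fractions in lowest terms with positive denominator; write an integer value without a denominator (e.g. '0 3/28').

C = [5/11, 6/11, 8/11, 8/11, 1]
j=0 picked index 0: u0 ∈ [0, 5/11)
j=1 picked index 0: u0 ∈ [-1/5, 14/55)
j=2 picked index 1: u0 ∈ [3/55, 8/55)
j=3 picked index 2: u0 ∈ [-3/55, 7/55)
j=4 picked index 4: u0 ∈ [-4/55, 1/5)
intersection: [3/55, 7/55)

3/55 7/55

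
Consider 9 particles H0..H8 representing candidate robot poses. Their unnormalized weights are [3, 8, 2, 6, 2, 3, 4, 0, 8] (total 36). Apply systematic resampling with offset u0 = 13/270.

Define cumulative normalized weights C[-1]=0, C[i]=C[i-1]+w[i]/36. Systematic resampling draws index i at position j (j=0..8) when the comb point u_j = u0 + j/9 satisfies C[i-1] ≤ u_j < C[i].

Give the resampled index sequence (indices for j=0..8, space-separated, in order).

0 1 1 3 3 5 6 8 8

C = [1/12, 11/36, 13/36, 19/36, 7/12, 2/3, 7/9, 7/9, 1]
j=0: u_0=13/270 ∈ [0, 1/12) → index 0
j=1: u_1=43/270 ∈ [1/12, 11/36) → index 1
j=2: u_2=73/270 ∈ [1/12, 11/36) → index 1
j=3: u_3=103/270 ∈ [13/36, 19/36) → index 3
j=4: u_4=133/270 ∈ [13/36, 19/36) → index 3
j=5: u_5=163/270 ∈ [7/12, 2/3) → index 5
j=6: u_6=193/270 ∈ [2/3, 7/9) → index 6
j=7: u_7=223/270 ∈ [7/9, 1) → index 8
j=8: u_8=253/270 ∈ [7/9, 1) → index 8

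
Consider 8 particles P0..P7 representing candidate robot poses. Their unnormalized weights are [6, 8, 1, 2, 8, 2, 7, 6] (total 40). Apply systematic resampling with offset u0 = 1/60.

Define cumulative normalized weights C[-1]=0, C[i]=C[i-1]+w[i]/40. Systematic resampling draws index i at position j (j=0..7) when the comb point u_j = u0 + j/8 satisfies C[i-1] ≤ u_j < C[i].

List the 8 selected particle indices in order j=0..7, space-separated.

C = [3/20, 7/20, 3/8, 17/40, 5/8, 27/40, 17/20, 1]
j=0: u_0=1/60 ∈ [0, 3/20) → index 0
j=1: u_1=17/120 ∈ [0, 3/20) → index 0
j=2: u_2=4/15 ∈ [3/20, 7/20) → index 1
j=3: u_3=47/120 ∈ [3/8, 17/40) → index 3
j=4: u_4=31/60 ∈ [17/40, 5/8) → index 4
j=5: u_5=77/120 ∈ [5/8, 27/40) → index 5
j=6: u_6=23/30 ∈ [27/40, 17/20) → index 6
j=7: u_7=107/120 ∈ [17/20, 1) → index 7

0 0 1 3 4 5 6 7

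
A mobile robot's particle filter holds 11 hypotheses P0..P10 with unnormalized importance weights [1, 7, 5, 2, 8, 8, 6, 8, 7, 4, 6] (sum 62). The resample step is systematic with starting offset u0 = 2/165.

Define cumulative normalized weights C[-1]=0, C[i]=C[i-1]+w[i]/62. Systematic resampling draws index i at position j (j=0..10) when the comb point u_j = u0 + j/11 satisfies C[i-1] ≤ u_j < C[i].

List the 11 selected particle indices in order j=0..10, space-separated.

C = [1/62, 4/31, 13/62, 15/62, 23/62, 1/2, 37/62, 45/62, 26/31, 28/31, 1]
j=0: u_0=2/165 ∈ [0, 1/62) → index 0
j=1: u_1=17/165 ∈ [1/62, 4/31) → index 1
j=2: u_2=32/165 ∈ [4/31, 13/62) → index 2
j=3: u_3=47/165 ∈ [15/62, 23/62) → index 4
j=4: u_4=62/165 ∈ [23/62, 1/2) → index 5
j=5: u_5=7/15 ∈ [23/62, 1/2) → index 5
j=6: u_6=92/165 ∈ [1/2, 37/62) → index 6
j=7: u_7=107/165 ∈ [37/62, 45/62) → index 7
j=8: u_8=122/165 ∈ [45/62, 26/31) → index 8
j=9: u_9=137/165 ∈ [45/62, 26/31) → index 8
j=10: u_10=152/165 ∈ [28/31, 1) → index 10

0 1 2 4 5 5 6 7 8 8 10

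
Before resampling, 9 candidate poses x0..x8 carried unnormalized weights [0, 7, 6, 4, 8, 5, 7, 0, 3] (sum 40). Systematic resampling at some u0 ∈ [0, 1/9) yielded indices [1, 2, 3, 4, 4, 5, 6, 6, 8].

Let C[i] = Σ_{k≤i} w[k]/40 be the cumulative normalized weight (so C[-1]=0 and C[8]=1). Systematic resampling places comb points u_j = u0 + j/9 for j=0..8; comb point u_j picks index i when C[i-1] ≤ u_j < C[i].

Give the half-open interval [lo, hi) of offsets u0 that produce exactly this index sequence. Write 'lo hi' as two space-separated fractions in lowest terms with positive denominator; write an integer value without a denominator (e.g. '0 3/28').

37/360 1/9

C = [0, 7/40, 13/40, 17/40, 5/8, 3/4, 37/40, 37/40, 1]
j=0 picked index 1: u0 ∈ [0, 7/40)
j=1 picked index 2: u0 ∈ [23/360, 77/360)
j=2 picked index 3: u0 ∈ [37/360, 73/360)
j=3 picked index 4: u0 ∈ [11/120, 7/24)
j=4 picked index 4: u0 ∈ [-7/360, 13/72)
j=5 picked index 5: u0 ∈ [5/72, 7/36)
j=6 picked index 6: u0 ∈ [1/12, 31/120)
j=7 picked index 6: u0 ∈ [-1/36, 53/360)
j=8 picked index 8: u0 ∈ [13/360, 1/9)
intersection: [37/360, 1/9)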